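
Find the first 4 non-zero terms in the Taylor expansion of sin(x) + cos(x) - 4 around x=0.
-x^3/6 - x^2/2 + x - 3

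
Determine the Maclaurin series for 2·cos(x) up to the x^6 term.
-x^6/360 + x^4/12 - x^2 + 2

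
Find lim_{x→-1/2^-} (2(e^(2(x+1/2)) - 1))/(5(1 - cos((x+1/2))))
Both numerator and denominator → 0 as x → -1/2^-; this is a 0/0 indeterminate form.
Expand each to leading order near x = -1/2: numerator ~ 4·(x + 1/2), denominator ~ 5·(x + 1/2)^2/2.
The limit of the ratio is -∞.

Final answer: -∞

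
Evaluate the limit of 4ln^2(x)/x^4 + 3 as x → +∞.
The quotient is an ∞/∞ indeterminate form as x → +∞.
The polynomial denominator x^4 dominates the logarithmic numerator (any positive power of x ≫ ln^2(x) as x → ∞), so the quotient → 0.
Adding the constant: 0 + 3 = 3. Limit = 3.

Final answer: 3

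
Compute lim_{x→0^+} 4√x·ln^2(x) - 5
The product is a 0·∞ indeterminate form at x → 0⁺.
Rewrite the product as 4·ln^2(x) / x^(-1/2) and apply L'Hôpital, or use the standard hierarchy x^(-1/2) ≫ |ln x|^2 as x → 0⁺.
The indeterminate product → 0, so the limit = -5.

Final answer: -5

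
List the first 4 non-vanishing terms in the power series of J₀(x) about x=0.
-x^6/2304 + x^4/64 - x^2/4 + 1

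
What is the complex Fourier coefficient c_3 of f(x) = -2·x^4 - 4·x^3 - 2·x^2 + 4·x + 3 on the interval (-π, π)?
Compute the real Fourier coefficients first: a_3 = -8/27 + 16·π^2/9, b_3 = 40/9 - 8·π^2/3.
Then c_3 = (a_3 − i·b_3)/2 = -4/27 + 8·π^2/9 - 20·i/9 + 4·i·π^2/3.

Final answer: -4/27 + 8·π^2/9 - 20·i/9 + 4·i·π^2/3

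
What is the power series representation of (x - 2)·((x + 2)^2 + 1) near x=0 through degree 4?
x^3 + 2·x^2 - 3·x - 10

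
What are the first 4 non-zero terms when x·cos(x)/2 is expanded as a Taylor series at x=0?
-x^7/1440 + x^5/48 - x^3/4 + x/2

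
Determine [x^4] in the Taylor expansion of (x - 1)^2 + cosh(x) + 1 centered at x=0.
Expand to order 4: (x - 1)^2 + cosh(x) + 1 = x^4/24 + 3·x^2/2 - 2·x + 3 + O(x^5).
The coefficient of x^4 is 1/24.

Final answer: 1/24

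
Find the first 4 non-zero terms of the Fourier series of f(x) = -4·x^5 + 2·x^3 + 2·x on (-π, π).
(-980 - 8·π^4 + 164·π^2)·sin(x) + (-22·π^2 + 31 + 4·π^4)·sin(2·x) + (-8·π^4/3 - 284/81 + 196·π^2/27)·sin(3·x) + (-7·π^2/2 + 5/16 + 2·π^4)·sin(4·x)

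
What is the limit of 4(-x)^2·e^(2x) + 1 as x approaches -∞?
The product is a 0·∞ indeterminate form at x → -∞.
Rewrite the product as 4(-x)^2 / e^(-2x) (an ∞/∞ form) and apply L'Hôpital, or use the standard hierarchy e^(2|x|) ≫ |(-x)^2| as x → -∞.
The indeterminate product → 0, so the limit = 1.

Final answer: 1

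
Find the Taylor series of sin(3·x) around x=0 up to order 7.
-243·x^7/560 + 81·x^5/40 - 9·x^3/2 + 3·x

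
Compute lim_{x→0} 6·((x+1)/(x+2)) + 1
Direct substitution at x = 0 gives 4.

Final answer: 4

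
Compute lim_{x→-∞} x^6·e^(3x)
This is a 0·∞ indeterminate form at x → -∞.
Rewrite the product as x^6 / e^(-3x) (an ∞/∞ form) and apply L'Hôpital, or use the standard hierarchy e^(3|x|) ≫ |x^6| as x → -∞.
The indeterminate product → 0, so the limit = 0.

Final answer: 0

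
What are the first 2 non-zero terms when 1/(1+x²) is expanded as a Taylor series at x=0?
1 - x^2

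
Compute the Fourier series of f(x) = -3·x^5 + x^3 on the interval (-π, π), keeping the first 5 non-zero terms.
(-732 - 6·π^4 + 122·π^2)·sin(x) + (-16·π^2 + 24 + 3·π^4)·sin(2·x) + (-2·π^4 - 92/27 + 46·π^2/9)·sin(3·x) + (-19·π^2/8 + 57/64 + 3·π^4/2)·sin(4·x) + (-6·π^4/5 - 204/625 + 34·π^2/25)·sin(5·x)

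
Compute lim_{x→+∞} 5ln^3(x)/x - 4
The quotient is an ∞/∞ indeterminate form as x → +∞.
The polynomial denominator x dominates the logarithmic numerator (any positive power of x ≫ ln^3(x) as x → ∞), so the quotient → 0.
Adding the constant: 0 - 4 = -4. Limit = -4.

Final answer: -4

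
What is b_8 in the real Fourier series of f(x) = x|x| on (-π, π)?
b_8 = (1/π) ∫_{-π}^{π} f(x)·sin(8x) dx.
Evaluate the integral (use parity and integration by parts as needed): b_8 = -π/4.

Final answer: -π/4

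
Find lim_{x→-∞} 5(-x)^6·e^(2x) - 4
The product is a 0·∞ indeterminate form at x → -∞.
Rewrite the product as 5(-x)^6 / e^(-2x) (an ∞/∞ form) and apply L'Hôpital, or use the standard hierarchy e^(2|x|) ≫ |(-x)^6| as x → -∞.
The indeterminate product → 0, so the limit = -4.

Final answer: -4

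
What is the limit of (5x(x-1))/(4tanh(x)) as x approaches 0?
Both numerator and denominator → 0 as x → 0; this is a 0/0 indeterminate form.
Expand each to leading order near x = 0: numerator ~ -5·x, denominator ~ 4·x.
The limit of the ratio is -5/4.

Final answer: -5/4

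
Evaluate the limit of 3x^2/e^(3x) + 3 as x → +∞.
The quotient is an ∞/∞ indeterminate form as x → +∞.
The exponential denominator e^(3x) dominates the polynomial numerator (e^x ≫ x^2 as x → ∞), so the quotient → 0.
Adding the constant: 0 + 3 = 3. Limit = 3.

Final answer: 3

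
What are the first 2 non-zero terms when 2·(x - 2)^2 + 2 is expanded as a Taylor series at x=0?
10 - 8·x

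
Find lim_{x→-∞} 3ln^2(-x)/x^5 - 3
The quotient is an ∞/∞ indeterminate form as x → -∞.
Compare growth rates of the dominant terms (exponentials ≫ polynomials ≫ logarithms), or apply L'Hôpital's rule; the quotient → 0.
Adding the constant: 0 - 3 = -3. Limit = -3.

Final answer: -3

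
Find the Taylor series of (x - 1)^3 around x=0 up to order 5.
x^3 - 3·x^2 + 3·x - 1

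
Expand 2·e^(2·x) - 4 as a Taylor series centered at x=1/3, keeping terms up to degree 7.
-4 + 2·e^(2/3) + 4·e^(2/3)·(x - 1/3) + 4·e^(2/3)·(x - 1/3)^2 + 8·e^(2/3)·(x - 1/3)^3/3 + 4·e^(2/3)·(x - 1/3)^4/3 + 8·e^(2/3)·(x - 1/3)^5/15 + 8·e^(2/3)·(x - 1/3)^6/45 + 16·e^(2/3)·(x - 1/3)^7/315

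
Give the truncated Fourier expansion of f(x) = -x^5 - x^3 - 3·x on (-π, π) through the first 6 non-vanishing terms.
(-234 - 2·π^4 + 38·π^2)·sin(x) + (-4·π^2 + 9 + π^4)·sin(2·x) + (-2·π^4/3 - 206/81 + 22·π^2/27)·sin(3·x) + (-π^2/8 + 99/64 + π^4/2)·sin(4·x) + (-2·π^4/5 - 738/625 - 2·π^2/25)·sin(5·x) + (79/81 + 4·π^2/27 + π^4/3)·sin(6·x)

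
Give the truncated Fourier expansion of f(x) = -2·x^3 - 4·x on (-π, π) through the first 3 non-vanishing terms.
(16 - 4·π^2)·sin(x) + (1 + 2·π^2)·sin(2·x) + (-4·π^2/3 - 16/9)·sin(3·x)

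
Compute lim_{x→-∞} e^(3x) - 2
Evaluate the dominant behaviour as x → -∞; each term tends to a finite value or vanishes.
Limit = -2.

Final answer: -2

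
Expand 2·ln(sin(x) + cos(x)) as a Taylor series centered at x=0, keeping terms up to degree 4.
-4·x^4/3 + 4·x^3/3 - 2·x^2 + 2·x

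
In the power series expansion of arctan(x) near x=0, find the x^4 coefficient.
Expand to order 4: arctan(x) = -x^3/3 + x + O(x^5).
The coefficient of x^4 is 0.

Final answer: 0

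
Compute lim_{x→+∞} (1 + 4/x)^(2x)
As x → +∞: write (1 + 4/x)^(2x) = ((1 + 4/x)^x)^2 → (e^4)^2 = e^8.
Limit = e^(8).

Final answer: e^(8)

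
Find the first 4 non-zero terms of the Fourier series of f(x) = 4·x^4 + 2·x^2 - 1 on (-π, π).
(184 - 32·π^2)·cos(x) + (-10 + 8·π^2)·cos(2·x) + (40/27 - 32·π^2/9)·cos(3·x) - 1 + 2·π^2/3 + 4·π^4/5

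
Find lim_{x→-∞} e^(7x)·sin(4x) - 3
Evaluate the dominant behaviour as x → -∞; each term tends to a finite value or vanishes.
Limit = -3.

Final answer: -3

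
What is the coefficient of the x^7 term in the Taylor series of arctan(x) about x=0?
Expand to order 7: arctan(x) = -x^7/7 + x^5/5 - x^3/3 + x + O(x^8).
The coefficient of x^7 is -1/7.

Final answer: -1/7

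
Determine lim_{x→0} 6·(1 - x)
Direct substitution at x = 0 gives 6.

Final answer: 6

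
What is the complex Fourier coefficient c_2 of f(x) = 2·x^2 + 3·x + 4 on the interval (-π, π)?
Compute the real Fourier coefficients first: a_2 = 2, b_2 = -3.
Then c_2 = (a_2 − i·b_2)/2 = 1 + 3·i/2.

Final answer: 1 + 3·i/2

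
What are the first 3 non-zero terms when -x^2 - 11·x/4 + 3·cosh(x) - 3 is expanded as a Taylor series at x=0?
x^4/8 + x^2/2 - 11·x/4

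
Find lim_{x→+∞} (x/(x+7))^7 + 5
As x → +∞: x/(x+7) = 1/(1 + 7/x) → 1, and the 7th power of a limit-1 base also → 1; with the additive constant, 1 + 5 = 6.
Limit = 6.

Final answer: 6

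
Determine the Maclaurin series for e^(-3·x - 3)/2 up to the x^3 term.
-9·x^3·e^(-3)/4 + 9·x^2·e^(-3)/4 - 3·x·e^(-3)/2 + e^(-3)/2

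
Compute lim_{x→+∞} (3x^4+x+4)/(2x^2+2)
This is an ∞/∞ indeterminate form as x → +∞.
Divide numerator and denominator by x^4 and let the lower-order terms vanish; the numerator's degree 4 exceeds the denominator's degree 2, so the quotient diverges.
Limit = ∞.

Final answer: ∞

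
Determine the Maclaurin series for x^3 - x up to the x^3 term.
x^3 - x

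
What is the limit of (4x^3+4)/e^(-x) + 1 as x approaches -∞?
The quotient is an ∞/∞ indeterminate form as x → -∞.
Compare growth rates of the dominant terms (exponentials ≫ polynomials ≫ logarithms), or apply L'Hôpital's rule; the quotient → 0.
Adding the constant: 0 + 1 = 1. Limit = 1.

Final answer: 1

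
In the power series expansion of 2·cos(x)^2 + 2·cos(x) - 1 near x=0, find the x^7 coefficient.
Expand to order 7: 2·cos(x)^2 + 2·cos(x) - 1 = -11·x^6/120 + 3·x^4/4 - 3·x^2 + 3 + O(x^8).
The coefficient of x^7 is 0.

Final answer: 0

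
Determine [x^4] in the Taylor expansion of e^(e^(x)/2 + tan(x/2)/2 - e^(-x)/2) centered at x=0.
Expand to order 4: e^(e^(x)/2 + tan(x/2)/2 - e^(-x)/2) = 2065·x^4/6144 + 197·x^3/384 + 25·x^2/32 + 5·x/4 + 1 + O(x^5).
The coefficient of x^4 is 2065/6144.

Final answer: 2065/6144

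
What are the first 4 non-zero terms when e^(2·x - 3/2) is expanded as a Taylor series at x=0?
4·x^3·e^(-3/2)/3 + 2·x^2·e^(-3/2) + 2·x·e^(-3/2) + e^(-3/2)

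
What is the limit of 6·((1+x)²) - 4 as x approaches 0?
Direct substitution at x = 0 gives 2.

Final answer: 2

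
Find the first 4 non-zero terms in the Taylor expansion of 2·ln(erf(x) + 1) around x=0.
2·x^4·(-12 + 4·π)/(3·π^2) + 2·x^3·(8 - 2·π)/(3·π^(3/2)) - 4·x^2/π + 4·x/√(π)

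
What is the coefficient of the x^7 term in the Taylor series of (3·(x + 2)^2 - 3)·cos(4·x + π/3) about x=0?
Expand to order 7: (3·(x + 2)^2 - 3)·cos(4·x + π/3) = x^7·(-512/15 + 64·√(3)/35) + x^6·(-256·√(3)/5 - 48/5) + x^5·(64 - 112·√(3)/5) + x^4·(36 + 64·√(3)) + x^3·(-48 + 42·√(3)) + x^2·(-24·√(3) - 69/2) + x·(6 - 18·√(3)) + 9/2 + O(x^8).
The coefficient of x^7 is -512/15 + 64·√(3)/35.

Final answer: -512/15 + 64·√(3)/35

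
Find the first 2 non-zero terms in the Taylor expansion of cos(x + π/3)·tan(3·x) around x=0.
-3·√(3)·x^2/2 + 3·x/2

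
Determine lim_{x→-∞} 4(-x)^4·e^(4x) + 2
The product is a 0·∞ indeterminate form at x → -∞.
Rewrite the product as 4(-x)^4 / e^(-4x) (an ∞/∞ form) and apply L'Hôpital, or use the standard hierarchy e^(4|x|) ≫ |(-x)^4| as x → -∞.
The indeterminate product → 0, so the limit = 2.

Final answer: 2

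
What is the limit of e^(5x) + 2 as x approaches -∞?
Evaluate the dominant behaviour as x → -∞; each term tends to a finite value or vanishes.
Limit = 2.

Final answer: 2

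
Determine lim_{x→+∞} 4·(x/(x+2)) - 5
Evaluate the dominant behaviour as x → +∞; each term tends to a finite value or vanishes.
Limit = -1.

Final answer: -1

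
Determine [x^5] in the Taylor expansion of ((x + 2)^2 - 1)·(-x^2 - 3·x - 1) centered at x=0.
Expand to order 5: ((x + 2)^2 - 1)·(-x^2 - 3·x - 1) = -x^4 - 7·x^3 - 16·x^2 - 13·x - 3 + O(x^6).
The coefficient of x^5 is 0.

Final answer: 0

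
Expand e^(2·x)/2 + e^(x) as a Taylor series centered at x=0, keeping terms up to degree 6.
11·x^6/240 + 17·x^5/120 + 3·x^4/8 + 5·x^3/6 + 3·x^2/2 + 2·x + 3/2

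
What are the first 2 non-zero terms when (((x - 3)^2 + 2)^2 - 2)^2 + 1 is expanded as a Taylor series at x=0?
14162 - 31416·x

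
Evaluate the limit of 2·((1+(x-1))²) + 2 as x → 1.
Direct substitution at x = 1 gives 4.

Final answer: 4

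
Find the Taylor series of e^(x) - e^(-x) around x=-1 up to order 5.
(1 - e^(2))·e^(-1) + (1 + e^(2))·e^(-1)·(x + 1) + (1 - e^(2))·e^(-1)·(x + 1)^2/2 + (1 + e^(2))·e^(-1)·(x + 1)^3/6 + (1 - e^(2))·e^(-1)·(x + 1)^4/24 + (1 + e^(2))·e^(-1)·(x + 1)^5/120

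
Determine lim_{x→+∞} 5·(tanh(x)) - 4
Evaluate the dominant behaviour as x → +∞; each term tends to a finite value or vanishes.
Limit = 1.

Final answer: 1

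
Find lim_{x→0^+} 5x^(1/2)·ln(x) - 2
The product is a 0·∞ indeterminate form at x → 0⁺.
Rewrite the product as 5·ln(x) / x^(-1/2) and apply L'Hôpital, or use the standard hierarchy x^(-1/2) ≫ |ln x| as x → 0⁺.
The indeterminate product → 0, so the limit = -2.

Final answer: -2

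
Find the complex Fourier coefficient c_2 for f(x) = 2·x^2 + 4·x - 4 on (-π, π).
Compute the real Fourier coefficients first: a_2 = 2, b_2 = -4.
Then c_2 = (a_2 − i·b_2)/2 = 1 + 2·i.

Final answer: 1 + 2·i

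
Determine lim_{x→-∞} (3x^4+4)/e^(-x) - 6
The quotient is an ∞/∞ indeterminate form as x → -∞.
Compare growth rates of the dominant terms (exponentials ≫ polynomials ≫ logarithms), or apply L'Hôpital's rule; the quotient → 0.
Adding the constant: 0 - 6 = -6. Limit = -6.

Final answer: -6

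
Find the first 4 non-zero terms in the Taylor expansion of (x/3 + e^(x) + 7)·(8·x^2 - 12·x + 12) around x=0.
20·x^3/3 + 54·x^2 - 80·x + 96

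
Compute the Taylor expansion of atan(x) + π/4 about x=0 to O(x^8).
-x^7/7 + x^5/5 - x^3/3 + x + π/4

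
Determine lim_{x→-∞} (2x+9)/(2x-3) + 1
Evaluate the dominant behaviour as x → -∞; each term tends to a finite value or vanishes.
Limit = 2.

Final answer: 2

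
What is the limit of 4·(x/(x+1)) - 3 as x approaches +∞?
Evaluate the dominant behaviour as x → +∞; each term tends to a finite value or vanishes.
Limit = 1.

Final answer: 1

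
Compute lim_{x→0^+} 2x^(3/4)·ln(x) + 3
The product is a 0·∞ indeterminate form at x → 0⁺.
Rewrite the product as 2·ln(x) / x^(-3/4) and apply L'Hôpital, or use the standard hierarchy x^(-3/4) ≫ |ln x| as x → 0⁺.
The indeterminate product → 0, so the limit = 3.

Final answer: 3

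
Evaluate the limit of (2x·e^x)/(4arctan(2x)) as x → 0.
Both numerator and denominator → 0 as x → 0; this is a 0/0 indeterminate form.
Expand each to leading order near x = 0: numerator ~ 2·x, denominator ~ 8·x.
The limit of the ratio is 1/4.

Final answer: 1/4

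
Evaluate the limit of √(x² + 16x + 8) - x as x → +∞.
This is an ∞ − ∞ indeterminate form.
Multiply and divide by the conjugate √(x²+16x + 8) + x; the x² terms cancel, leaving (16x + 8)/(√(x²+16x + 8)+x) → 16/2 = 8.
Limit = 8.

Final answer: 8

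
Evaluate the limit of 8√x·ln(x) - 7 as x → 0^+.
The product is a 0·∞ indeterminate form at x → 0⁺.
Rewrite the product as 8·ln(x) / x^(-1/2) and apply L'Hôpital, or use the standard hierarchy x^(-1/2) ≫ |ln x| as x → 0⁺.
The indeterminate product → 0, so the limit = -7.

Final answer: -7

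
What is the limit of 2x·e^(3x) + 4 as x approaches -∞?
The product is a 0·∞ indeterminate form at x → -∞.
Rewrite the product as 2x / e^(-3x) (an ∞/∞ form) and apply L'Hôpital, or use the standard hierarchy e^(3|x|) ≫ |x| as x → -∞.
The indeterminate product → 0, so the limit = 4.

Final answer: 4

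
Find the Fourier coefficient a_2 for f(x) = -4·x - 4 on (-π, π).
a_2 = (1/π) ∫_{-π}^{π} f(x)·cos(2x) dx.
Evaluate the integral (use parity and integration by parts as needed): a_2 = 0.

Final answer: 0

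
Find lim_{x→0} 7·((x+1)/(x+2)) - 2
Direct substitution at x = 0 gives 3/2.

Final answer: 3/2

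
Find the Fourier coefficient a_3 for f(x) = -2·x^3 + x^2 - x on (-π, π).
a_3 = (1/π) ∫_{-π}^{π} f(x)·cos(3x) dx.
Evaluate the integral (use parity and integration by parts as needed): a_3 = -4/9.

Final answer: -4/9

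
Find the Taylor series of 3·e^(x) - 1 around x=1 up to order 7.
-1 + 3·e + 3·e·(x - 1) + 3·e·(x - 1)^2/2 + e·(x - 1)^3/2 + e·(x - 1)^4/8 + e·(x - 1)^5/40 + e·(x - 1)^6/240 + e·(x - 1)^7/1680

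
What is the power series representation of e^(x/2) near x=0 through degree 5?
x^5/3840 + x^4/384 + x^3/48 + x^2/8 + x/2 + 1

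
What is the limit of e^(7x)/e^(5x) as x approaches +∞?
This is an ∞/∞ indeterminate form as x → +∞.
Rewrite e^(7x)/e^(5x) = e^((7−5)x) = e^(2x); the exponent coefficient is 2 > 0 so e^(2x) → ∞.
Limit = ∞.

Final answer: ∞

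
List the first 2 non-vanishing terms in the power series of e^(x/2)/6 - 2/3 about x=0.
x/12 - 1/2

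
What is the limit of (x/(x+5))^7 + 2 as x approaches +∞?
As x → +∞: x/(x+5) = 1/(1 + 5/x) → 1, and the 7th power of a limit-1 base also → 1; with the additive constant, 1 + 2 = 3.
Limit = 3.

Final answer: 3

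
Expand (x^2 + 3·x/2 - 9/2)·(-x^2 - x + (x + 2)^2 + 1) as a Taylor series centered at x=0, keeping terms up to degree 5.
3·x^3 + 19·x^2/2 - 6·x - 45/2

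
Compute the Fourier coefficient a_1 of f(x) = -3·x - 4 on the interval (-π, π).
a_1 = (1/π) ∫_{-π}^{π} f(x)·cos(1x) dx.
Evaluate the integral (use parity and integration by parts as needed): a_1 = 0.

Final answer: 0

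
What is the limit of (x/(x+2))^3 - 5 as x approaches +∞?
As x → +∞: x/(x+2) = 1/(1 + 2/x) → 1, and the 3rd power of a limit-1 base also → 1; with the additive constant, 1 - 5 = -4.
Limit = -4.

Final answer: -4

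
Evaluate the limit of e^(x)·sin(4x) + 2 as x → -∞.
Evaluate the dominant behaviour as x → -∞; each term tends to a finite value or vanishes.
Limit = 2.

Final answer: 2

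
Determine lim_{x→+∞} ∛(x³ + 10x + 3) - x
This is an ∞ − ∞ indeterminate form.
Multiply by (A² + AB + B²)/(A² + AB + B²) where A = ∛(x³+10x + 3), B = x to use A³ − B³ = (A−B)(A²+AB+B²); the x³ terms cancel, leaving (10x + 3)/(A²+AB+B²) with denominator ~ 3x², so the limit is 0.
Limit = 0.

Final answer: 0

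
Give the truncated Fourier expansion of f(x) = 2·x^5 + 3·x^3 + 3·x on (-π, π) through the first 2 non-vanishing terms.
(-74·π^2 + 4·π^4 + 450)·sin(x) + (-2·π^4 - 27/2 + 7·π^2)·sin(2·x)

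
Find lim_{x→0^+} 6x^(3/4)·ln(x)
This is a 0·∞ indeterminate form at x → 0⁺.
Rewrite the product as 6·ln(x) / x^(-3/4) and apply L'Hôpital, or use the standard hierarchy x^(-3/4) ≫ |ln x| as x → 0⁺.
The indeterminate product → 0, so the limit = 0.

Final answer: 0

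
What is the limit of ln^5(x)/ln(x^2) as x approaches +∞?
This is an ∞/∞ indeterminate form as x → +∞.
Write ln(x^2) = 2·ln(x), reducing the quotient to ln^4(x)/2 → ∞.
Limit = ∞.

Final answer: ∞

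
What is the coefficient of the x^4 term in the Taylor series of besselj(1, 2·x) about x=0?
Expand to order 4: besselj(1, 2·x) = -x^3/2 + x + O(x^5).
The coefficient of x^4 is 0.

Final answer: 0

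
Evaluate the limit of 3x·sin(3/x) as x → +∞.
As x → +∞: let u = 3/x → 0⁺; then 3·x·sin(3/x) = 3·3·sin(u)/u → 3·3·1 = 9.
Limit = 9.

Final answer: 9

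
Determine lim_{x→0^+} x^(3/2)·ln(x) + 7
The product is a 0·∞ indeterminate form at x → 0⁺.
Rewrite the product as ln(x) / x^(-3/2) and apply L'Hôpital, or use the standard hierarchy x^(-3/2) ≫ |ln x| as x → 0⁺.
The indeterminate product → 0, so the limit = 7.

Final answer: 7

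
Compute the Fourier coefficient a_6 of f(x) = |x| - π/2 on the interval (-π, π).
a_6 = (1/π) ∫_{-π}^{π} f(x)·cos(6x) dx.
Evaluate the integral (use parity and integration by parts as needed): a_6 = 0.

Final answer: 0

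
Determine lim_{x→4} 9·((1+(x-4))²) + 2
Direct substitution at x = 4 gives 11.

Final answer: 11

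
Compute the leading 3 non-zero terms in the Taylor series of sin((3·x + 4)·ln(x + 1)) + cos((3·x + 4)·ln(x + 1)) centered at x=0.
-7·x^2 + 4·x + 1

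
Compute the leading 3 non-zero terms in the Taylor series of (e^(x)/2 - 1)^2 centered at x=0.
x^3/6 - x/2 + 1/4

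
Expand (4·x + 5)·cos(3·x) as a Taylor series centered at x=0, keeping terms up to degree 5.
27·x^5/2 + 135·x^4/8 - 18·x^3 - 45·x^2/2 + 4·x + 5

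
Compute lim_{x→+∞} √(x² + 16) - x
This is an ∞ − ∞ indeterminate form.
Multiply and divide by the conjugate √(x²+16) + x; the x² terms cancel, leaving 16/(√(x²+16)+x) → 0.
Limit = 0.

Final answer: 0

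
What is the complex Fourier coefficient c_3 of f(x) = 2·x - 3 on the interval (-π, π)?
Compute the real Fourier coefficients first: a_3 = 0, b_3 = 4/3.
Then c_3 = (a_3 − i·b_3)/2 = -2·i/3.

Final answer: -2·i/3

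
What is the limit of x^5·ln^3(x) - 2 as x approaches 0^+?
The product is a 0·∞ indeterminate form at x → 0⁺.
Rewrite the product as ln^3(x) / x^(-5) and apply L'Hôpital, or use the standard hierarchy x^(-5) ≫ |ln x|^3 as x → 0⁺.
The indeterminate product → 0, so the limit = -2.

Final answer: -2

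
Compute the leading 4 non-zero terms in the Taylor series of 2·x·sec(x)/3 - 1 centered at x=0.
5·x^5/36 + x^3/3 + 2·x/3 - 1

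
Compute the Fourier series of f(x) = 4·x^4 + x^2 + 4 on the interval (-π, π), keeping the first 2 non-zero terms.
(188 - 32·π^2)·cos(x) + π^2/3 + 4 + 4·π^4/5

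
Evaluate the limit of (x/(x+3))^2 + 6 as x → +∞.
As x → +∞: x/(x+3) = 1/(1 + 3/x) → 1, and the 2nd power of a limit-1 base also → 1; with the additive constant, 1 + 6 = 7.
Limit = 7.

Final answer: 7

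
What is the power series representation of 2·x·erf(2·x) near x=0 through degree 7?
64·x^6/(5·√(π)) - 32·x^4/(3·√(π)) + 8·x^2/√(π)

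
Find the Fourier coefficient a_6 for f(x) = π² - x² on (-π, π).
a_6 = (1/π) ∫_{-π}^{π} f(x)·cos(6x) dx.
Evaluate the integral (use parity and integration by parts as needed): a_6 = -1/9.

Final answer: -1/9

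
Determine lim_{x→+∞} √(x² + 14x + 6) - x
This is an ∞ − ∞ indeterminate form.
Multiply and divide by the conjugate √(x²+14x + 6) + x; the x² terms cancel, leaving (14x + 6)/(√(x²+14x + 6)+x) → 14/2 = 7.
Limit = 7.

Final answer: 7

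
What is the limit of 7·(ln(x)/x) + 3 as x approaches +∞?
Evaluate the dominant behaviour as x → +∞; each term tends to a finite value or vanishes.
Limit = 3.

Final answer: 3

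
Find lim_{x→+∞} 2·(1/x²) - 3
Evaluate the dominant behaviour as x → +∞; each term tends to a finite value or vanishes.
Limit = -3.

Final answer: -3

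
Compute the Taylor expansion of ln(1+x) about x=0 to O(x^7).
-x^6/6 + x^5/5 - x^4/4 + x^3/3 - x^2/2 + x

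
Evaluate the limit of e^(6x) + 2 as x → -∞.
Evaluate the dominant behaviour as x → -∞; each term tends to a finite value or vanishes.
Limit = 2.

Final answer: 2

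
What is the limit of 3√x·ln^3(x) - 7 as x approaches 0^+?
The product is a 0·∞ indeterminate form at x → 0⁺.
Rewrite the product as 3·ln^3(x) / x^(-1/2) and apply L'Hôpital, or use the standard hierarchy x^(-1/2) ≫ |ln x|^3 as x → 0⁺.
The indeterminate product → 0, so the limit = -7.

Final answer: -7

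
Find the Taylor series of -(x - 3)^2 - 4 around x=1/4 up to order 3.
-185/16 + 11·(x - 1/4)/2 - (x - 1/4)^2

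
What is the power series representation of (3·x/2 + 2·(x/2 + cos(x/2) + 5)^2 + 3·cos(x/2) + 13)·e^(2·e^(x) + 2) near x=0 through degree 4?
147895·x^4·e^(4)/384 + 2143·x^3·e^(4)/6 + 2305·x^2·e^(4)/8 + 379·x·e^(4)/2 + 88·e^(4)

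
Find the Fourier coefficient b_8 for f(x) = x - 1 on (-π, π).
b_8 = (1/π) ∫_{-π}^{π} f(x)·sin(8x) dx.
Evaluate the integral (use parity and integration by parts as needed): b_8 = -1/4.

Final answer: -1/4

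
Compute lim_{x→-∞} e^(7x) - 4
Evaluate the dominant behaviour as x → -∞; each term tends to a finite value or vanishes.
Limit = -4.

Final answer: -4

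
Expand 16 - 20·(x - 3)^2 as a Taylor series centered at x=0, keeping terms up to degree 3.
-20·x^2 + 120·x - 164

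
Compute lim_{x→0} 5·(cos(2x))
Direct substitution at x = 0 gives 5.

Final answer: 5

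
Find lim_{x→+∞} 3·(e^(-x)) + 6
Evaluate the dominant behaviour as x → +∞; each term tends to a finite value or vanishes.
Limit = 6.

Final answer: 6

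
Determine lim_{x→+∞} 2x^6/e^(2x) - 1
The quotient is an ∞/∞ indeterminate form as x → +∞.
The exponential denominator e^(2x) dominates the polynomial numerator (e^x ≫ x^6 as x → ∞), so the quotient → 0.
Adding the constant: 0 - 1 = -1. Limit = -1.

Final answer: -1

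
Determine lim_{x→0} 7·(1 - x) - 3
Direct substitution at x = 0 gives 4.

Final answer: 4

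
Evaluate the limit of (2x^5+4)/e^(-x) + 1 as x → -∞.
The quotient is an ∞/∞ indeterminate form as x → -∞.
Compare growth rates of the dominant terms (exponentials ≫ polynomials ≫ logarithms), or apply L'Hôpital's rule; the quotient → 0.
Adding the constant: 0 + 1 = 1. Limit = 1.

Final answer: 1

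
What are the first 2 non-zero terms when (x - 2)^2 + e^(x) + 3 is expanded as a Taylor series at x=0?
8 - 3·x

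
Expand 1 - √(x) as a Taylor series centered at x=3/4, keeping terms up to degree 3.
-√(3)/2 + 1 - √(3)·(x - 3/4)/3 + √(3)·(x - 3/4)^2/9 - 2·√(3)·(x - 3/4)^3/27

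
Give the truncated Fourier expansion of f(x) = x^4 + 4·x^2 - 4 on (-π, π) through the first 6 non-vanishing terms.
(32 - 8·π^2)·cos(x) + (1 + 2·π^2)·cos(2·x) + (-8·π^2/9 - 32/27)·cos(3·x) + (13/16 + π^2/2)·cos(4·x) + (-8·π^2/25 - 352/625)·cos(5·x) - 4 + 4·π^2/3 + π^4/5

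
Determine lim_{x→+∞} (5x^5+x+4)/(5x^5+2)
This is an ∞/∞ indeterminate form as x → +∞.
Divide numerator and denominator by x^5 and let the lower-order terms vanish; the leading terms give 5/5 = 1.
Limit = 1.

Final answer: 1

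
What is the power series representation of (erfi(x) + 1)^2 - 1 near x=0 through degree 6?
56·x^6/(45·π) + 2·x^5/(5·√(π)) + 8·x^4/(3·π) + 4·x^3/(3·√(π)) + 4·x^2/π + 4·x/√(π)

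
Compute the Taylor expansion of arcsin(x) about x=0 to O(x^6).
3·x^5/40 + x^3/6 + x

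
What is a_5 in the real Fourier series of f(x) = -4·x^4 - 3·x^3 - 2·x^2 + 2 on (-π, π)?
a_5 = (1/π) ∫_{-π}^{π} f(x)·cos(5x) dx.
Evaluate the integral (use parity and integration by parts as needed): a_5 = 8/625 + 32·π^2/25.

Final answer: 8/625 + 32·π^2/25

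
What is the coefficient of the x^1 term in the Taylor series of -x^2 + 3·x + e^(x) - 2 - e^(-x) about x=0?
Expand to order 1: -x^2 + 3·x + e^(x) - 2 - e^(-x) = 5·x - 2 + O(x^2).
The coefficient of x^1 is 5.

Final answer: 5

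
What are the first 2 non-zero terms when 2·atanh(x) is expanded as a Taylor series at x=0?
2·x^3/3 + 2·x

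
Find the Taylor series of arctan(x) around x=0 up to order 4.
-x^3/3 + x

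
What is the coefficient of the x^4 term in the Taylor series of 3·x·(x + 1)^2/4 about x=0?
Expand to order 4: 3·x·(x + 1)^2/4 = 3·x^3/4 + 3·x^2/2 + 3·x/4 + O(x^5).
The coefficient of x^4 is 0.

Final answer: 0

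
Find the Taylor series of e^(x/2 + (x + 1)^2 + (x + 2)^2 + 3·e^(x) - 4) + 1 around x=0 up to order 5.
943615·x^5·e^(4)/768 + 195193·x^4·e^(4)/384 + 8479·x^3·e^(4)/48 + 389·x^2·e^(4)/8 + 19·x·e^(4)/2 + 1 + e^(4)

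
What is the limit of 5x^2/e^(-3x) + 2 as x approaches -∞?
The quotient is an ∞/∞ indeterminate form as x → -∞.
Compare growth rates of the dominant terms (exponentials ≫ polynomials ≫ logarithms), or apply L'Hôpital's rule; the quotient → 0.
Adding the constant: 0 + 2 = 2. Limit = 2.

Final answer: 2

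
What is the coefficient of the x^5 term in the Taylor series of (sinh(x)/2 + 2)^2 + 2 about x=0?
Expand to order 5: (sinh(x)/2 + 2)^2 + 2 = x^5/60 + x^4/12 + x^3/3 + x^2/4 + 2·x + 6 + O(x^6).
The coefficient of x^5 is 1/60.

Final answer: 1/60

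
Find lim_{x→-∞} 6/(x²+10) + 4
Evaluate the dominant behaviour as x → -∞; each term tends to a finite value or vanishes.
Limit = 4.

Final answer: 4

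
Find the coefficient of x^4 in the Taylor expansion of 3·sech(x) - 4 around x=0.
Expand to order 4: 3·sech(x) - 4 = 5·x^4/8 - 3·x^2/2 - 1 + O(x^5).
The coefficient of x^4 is 5/8.

Final answer: 5/8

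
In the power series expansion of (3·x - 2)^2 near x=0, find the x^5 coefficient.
Expand to order 5: (3·x - 2)^2 = 9·x^2 - 12·x + 4 + O(x^6).
The coefficient of x^5 is 0.

Final answer: 0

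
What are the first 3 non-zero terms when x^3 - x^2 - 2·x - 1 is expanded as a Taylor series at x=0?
-x^2 - 2·x - 1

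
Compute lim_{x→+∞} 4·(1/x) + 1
Evaluate the dominant behaviour as x → +∞; each term tends to a finite value or vanishes.
Limit = 1.

Final answer: 1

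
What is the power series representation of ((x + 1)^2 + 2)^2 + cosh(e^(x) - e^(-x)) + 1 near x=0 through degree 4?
7·x^4/3 + 4·x^3 + 12·x^2 + 12·x + 11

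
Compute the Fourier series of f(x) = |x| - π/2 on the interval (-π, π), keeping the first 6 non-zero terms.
-4·cos(x)/π - 4·cos(3·x)/(9·π) - 4·cos(5·x)/(25·π) - 4·cos(7·x)/(49·π) - 4·cos(9·x)/(81·π) - 4·cos(11·x)/(121·π)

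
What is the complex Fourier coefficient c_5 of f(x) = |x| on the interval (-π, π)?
Compute the real Fourier coefficients first: a_5 = -4/(25·π), b_5 = 0.
Then c_5 = (a_5 − i·b_5)/2 = -2/(25·π).

Final answer: -2/(25·π)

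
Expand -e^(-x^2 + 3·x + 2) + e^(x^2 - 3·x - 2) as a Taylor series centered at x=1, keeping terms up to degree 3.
(1 - e^(8))·e^(-4) + (-e^(8) - 1)·e^(-4)·(x - 1) + (3 + e^(8))·e^(-4)·(x - 1)^2/2 + (-7 + 5·e^(8))·e^(-4)·(x - 1)^3/6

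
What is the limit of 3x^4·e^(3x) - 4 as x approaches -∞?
The product is a 0·∞ indeterminate form at x → -∞.
Rewrite the product as 3x^4 / e^(-3x) (an ∞/∞ form) and apply L'Hôpital, or use the standard hierarchy e^(3|x|) ≫ |x^4| as x → -∞.
The indeterminate product → 0, so the limit = -4.

Final answer: -4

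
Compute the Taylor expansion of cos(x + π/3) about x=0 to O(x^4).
√(3)·x^3/12 - x^2/4 - √(3)·x/2 + 1/2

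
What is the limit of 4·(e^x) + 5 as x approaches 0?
Direct substitution at x = 0 gives 9.

Final answer: 9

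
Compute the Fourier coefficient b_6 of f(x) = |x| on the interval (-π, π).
b_6 = (1/π) ∫_{-π}^{π} f(x)·sin(6x) dx.
Evaluate the integral (use parity and integration by parts as needed): b_6 = 0.

Final answer: 0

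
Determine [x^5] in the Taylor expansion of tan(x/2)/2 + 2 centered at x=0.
Expand to order 5: tan(x/2)/2 + 2 = x^5/480 + x^3/48 + x/4 + 2 + O(x^6).
The coefficient of x^5 is 1/480.

Final answer: 1/480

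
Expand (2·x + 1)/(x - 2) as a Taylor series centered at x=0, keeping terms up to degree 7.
-5·x^7/256 - 5·x^6/128 - 5·x^5/64 - 5·x^4/32 - 5·x^3/16 - 5·x^2/8 - 5·x/4 - 1/2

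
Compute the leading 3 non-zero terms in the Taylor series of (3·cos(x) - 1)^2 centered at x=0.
11·x^4/4 - 6·x^2 + 4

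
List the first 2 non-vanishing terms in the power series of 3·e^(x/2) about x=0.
3·x/2 + 3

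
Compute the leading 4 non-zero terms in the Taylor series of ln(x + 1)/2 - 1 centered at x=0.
x^3/6 - x^2/4 + x/2 - 1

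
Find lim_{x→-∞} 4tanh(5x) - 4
Evaluate the dominant behaviour as x → -∞; each term tends to a finite value or vanishes.
Limit = -8.

Final answer: -8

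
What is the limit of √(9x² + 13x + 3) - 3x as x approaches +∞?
As x → +∞: multiply by the conjugate to get (13x+3)/(√(9x²+13x+3)+3x); the denominator ~ 6x, so the limit is 13/6.
Limit = 13/6.

Final answer: 13/6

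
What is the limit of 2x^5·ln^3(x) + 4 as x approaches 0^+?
The product is a 0·∞ indeterminate form at x → 0⁺.
Rewrite the product as 2·ln^3(x) / x^(-5) and apply L'Hôpital, or use the standard hierarchy x^(-5) ≫ |ln x|^3 as x → 0⁺.
The indeterminate product → 0, so the limit = 4.

Final answer: 4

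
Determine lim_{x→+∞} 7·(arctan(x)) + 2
Evaluate the dominant behaviour as x → +∞; each term tends to a finite value or vanishes.
Limit = 2 + 7·π/2.

Final answer: 2 + 7·π/2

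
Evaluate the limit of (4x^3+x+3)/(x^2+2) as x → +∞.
This is an ∞/∞ indeterminate form as x → +∞.
Divide numerator and denominator by x^3 and let the lower-order terms vanish; the numerator's degree 3 exceeds the denominator's degree 2, so the quotient diverges.
Limit = ∞.

Final answer: ∞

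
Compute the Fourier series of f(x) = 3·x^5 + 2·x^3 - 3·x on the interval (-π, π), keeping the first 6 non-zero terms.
(-116·π^2 + 6·π^4 + 690)·sin(x) + (-3·π^4 - 33/2 + 13·π^2)·sin(2·x) + (-28·π^2/9 + 2/27 + 2·π^4)·sin(3·x) + (-3·π^4/2 + 75/64 + 7·π^2/8)·sin(4·x) + (-4·π^2/25 - 726/625 + 6·π^4/5)·sin(5·x) + (-π^4 - π^2/9 + 55/54)·sin(6·x)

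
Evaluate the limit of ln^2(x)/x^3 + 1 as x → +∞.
The quotient is an ∞/∞ indeterminate form as x → +∞.
The polynomial denominator x^3 dominates the logarithmic numerator (any positive power of x ≫ ln^2(x) as x → ∞), so the quotient → 0.
Adding the constant: 0 + 1 = 1. Limit = 1.

Final answer: 1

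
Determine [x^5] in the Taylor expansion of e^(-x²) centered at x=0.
Expand to order 5: e^(-x²) = x^4/2 - x^2 + 1 + O(x^6).
The coefficient of x^5 is 0.

Final answer: 0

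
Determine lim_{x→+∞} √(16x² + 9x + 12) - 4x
As x → +∞: multiply by the conjugate to get (9x+12)/(√(16x²+9x+12)+4x); the denominator ~ 8x, so the limit is 9/8.
Limit = 9/8.

Final answer: 9/8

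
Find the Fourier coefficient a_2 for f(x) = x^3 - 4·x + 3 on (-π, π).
a_2 = (1/π) ∫_{-π}^{π} f(x)·cos(2x) dx.
Evaluate the integral (use parity and integration by parts as needed): a_2 = 0.

Final answer: 0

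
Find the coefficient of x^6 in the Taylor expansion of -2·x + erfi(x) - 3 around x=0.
Expand to order 6: -2·x + erfi(x) - 3 = x^5/(5·√(π)) + 2·x^3/(3·√(π)) + x·(-2 + 2/√(π)) - 3 + O(x^7).
The coefficient of x^6 is 0.

Final answer: 0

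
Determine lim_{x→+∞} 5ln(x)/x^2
This is an ∞/∞ indeterminate form as x → +∞.
The polynomial denominator x^2 dominates the logarithmic numerator (any positive power of x ≫ ln(x) as x → ∞), so the quotient → 0.
Limit = 0.

Final answer: 0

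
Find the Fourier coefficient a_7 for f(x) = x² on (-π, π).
a_7 = (1/π) ∫_{-π}^{π} f(x)·cos(7x) dx.
Evaluate the integral (use parity and integration by parts as needed): a_7 = -4/49.

Final answer: -4/49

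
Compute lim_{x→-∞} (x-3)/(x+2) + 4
Evaluate the dominant behaviour as x → -∞; each term tends to a finite value or vanishes.
Limit = 5.

Final answer: 5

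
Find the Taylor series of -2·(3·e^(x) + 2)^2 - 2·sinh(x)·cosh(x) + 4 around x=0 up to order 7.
-307·x^7/630 - 49·x^6/30 - 79·x^5/15 - 13·x^4 - 88·x^3/3 - 48·x^2 - 62·x - 46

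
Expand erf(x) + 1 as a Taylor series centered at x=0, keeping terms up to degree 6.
x^5/(5·√(π)) - 2·x^3/(3·√(π)) + 2·x/√(π) + 1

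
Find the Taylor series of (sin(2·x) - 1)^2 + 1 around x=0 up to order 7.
16·x^7/315 + 128·x^6/45 - 8·x^5/15 - 16·x^4/3 + 8·x^3/3 + 4·x^2 - 4·x + 2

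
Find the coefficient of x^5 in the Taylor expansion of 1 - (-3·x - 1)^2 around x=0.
Expand to order 5: 1 - (-3·x - 1)^2 = -9·x^2 - 6·x + O(x^6).
The coefficient of x^5 is 0.

Final answer: 0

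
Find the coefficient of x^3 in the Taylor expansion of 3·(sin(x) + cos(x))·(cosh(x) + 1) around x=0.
Expand to order 3: 3·(sin(x) + cos(x))·(cosh(x) + 1) = x^3/2 - 3·x^2/2 + 6·x + 6 + O(x^4).
The coefficient of x^3 is 1/2.

Final answer: 1/2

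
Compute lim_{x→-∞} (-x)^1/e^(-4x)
This is an ∞/∞ indeterminate form as x → -∞.
Compare growth rates of the dominant terms (exponentials ≫ polynomials ≫ logarithms), or apply L'Hôpital's rule; the quotient → 0.
Limit = 0.

Final answer: 0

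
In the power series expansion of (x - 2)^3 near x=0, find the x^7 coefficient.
Expand to order 7: (x - 2)^3 = x^3 - 6·x^2 + 12·x - 8 + O(x^8).
The coefficient of x^7 is 0.

Final answer: 0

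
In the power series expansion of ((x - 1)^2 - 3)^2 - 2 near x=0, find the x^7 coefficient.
Expand to order 7: ((x - 1)^2 - 3)^2 - 2 = x^4 - 4·x^3 + 8·x + 2 + O(x^8).
The coefficient of x^7 is 0.

Final answer: 0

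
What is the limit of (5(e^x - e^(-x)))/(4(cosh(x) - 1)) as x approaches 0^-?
Both numerator and denominator → 0 as x → 0^-; this is a 0/0 indeterminate form.
Expand each to leading order near x = 0: numerator ~ 10·x, denominator ~ 2·x^2.
The limit of the ratio is -∞.

Final answer: -∞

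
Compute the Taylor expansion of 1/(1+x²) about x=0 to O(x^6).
x^4 - x^2 + 1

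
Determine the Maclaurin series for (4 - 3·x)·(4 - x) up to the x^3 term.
3·x^2 - 16·x + 16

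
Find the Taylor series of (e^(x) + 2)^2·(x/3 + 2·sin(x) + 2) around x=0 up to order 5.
49·x^5/36 + 13·x^4/3 + 31·x^3/3 + 22·x^2 + 33·x + 18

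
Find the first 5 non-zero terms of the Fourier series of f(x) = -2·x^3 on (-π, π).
(24 - 4·π^2)·sin(x) + (-3 + 2·π^2)·sin(2·x) + (8/9 - 4·π^2/3)·sin(3·x) + (-3/8 + π^2)·sin(4·x) + (24/125 - 4·π^2/5)·sin(5·x)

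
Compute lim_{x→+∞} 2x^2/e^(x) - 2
The quotient is an ∞/∞ indeterminate form as x → +∞.
The exponential denominator e^(x) dominates the polynomial numerator (e^x ≫ x^2 as x → ∞), so the quotient → 0.
Adding the constant: 0 - 2 = -2. Limit = -2.

Final answer: -2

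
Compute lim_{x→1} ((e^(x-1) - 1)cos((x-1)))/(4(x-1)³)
Both numerator and denominator → 0 as x → 1; this is a 0/0 indeterminate form.
Expand each to leading order near x = 1: numerator ~ (x - 1), denominator ~ 4·(x - 1)^3.
The limit of the ratio is ∞.

Final answer: ∞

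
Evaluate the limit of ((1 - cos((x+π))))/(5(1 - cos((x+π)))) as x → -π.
Both numerator and denominator → 0 as x → -π; this is a 0/0 indeterminate form.
Expand each to leading order near x = -π: numerator ~ (x + π)^2/2, denominator ~ 5·(x + π)^2/2.
The limit of the ratio is 1/5.

Final answer: 1/5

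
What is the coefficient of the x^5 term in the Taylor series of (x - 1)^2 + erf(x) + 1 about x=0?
Expand to order 5: (x - 1)^2 + erf(x) + 1 = x^5/(5·√(π)) - 2·x^3/(3·√(π)) + x^2 + x·(-2 + 2/√(π)) + 2 + O(x^6).
The coefficient of x^5 is 1/(5·√(π)).

Final answer: 1/(5·√(π))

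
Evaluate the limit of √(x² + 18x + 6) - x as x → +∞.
This is an ∞ − ∞ indeterminate form.
Multiply and divide by the conjugate √(x²+18x + 6) + x; the x² terms cancel, leaving (18x + 6)/(√(x²+18x + 6)+x) → 18/2 = 9.
Limit = 9.

Final answer: 9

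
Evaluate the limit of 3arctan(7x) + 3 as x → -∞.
Evaluate the dominant behaviour as x → -∞; each term tends to a finite value or vanishes.
Limit = 3 - 3·π/2.

Final answer: 3 - 3·π/2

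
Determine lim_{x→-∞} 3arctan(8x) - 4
Evaluate the dominant behaviour as x → -∞; each term tends to a finite value or vanishes.
Limit = -3·π/2 - 4.

Final answer: -3·π/2 - 4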